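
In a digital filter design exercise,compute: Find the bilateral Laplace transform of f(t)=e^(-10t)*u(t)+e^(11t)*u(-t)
For e^(-10t) * u(t): L=1/(s + 10), Re(s) > -10
For e^(11t) * u(-t): L=-1/(s-11), Re(s) < 11
Combined: F(s)=1/(s + 10) - 1/(s-11), -10 < Re(s) < 11

Answer: 1/(s + 10) - 1/(s-11), ROC: -10 < Re(s) < 11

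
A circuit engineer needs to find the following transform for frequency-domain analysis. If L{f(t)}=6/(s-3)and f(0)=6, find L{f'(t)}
L{f'(t)} = s·F(s) - f(0) = 6s/(s-3)-6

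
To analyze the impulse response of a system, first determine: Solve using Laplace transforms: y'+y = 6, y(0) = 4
Take L of both sides: sY(s)-4+Y(s)=6/s
Y(s)(s+1)=6/s+4
Y(s)=6/(s(s+1))+4/(s+1)
Partial fractions: 6/(s(s+1))=6/s - 6/(s+1)
So Y(s)=6/s - 2/(s+1)
Inverse transform (L^(-1){1/s}=1, L^(-1){1/(s+1)}=e^(-t)):

Answer: y(t)=6-2·e^(-t)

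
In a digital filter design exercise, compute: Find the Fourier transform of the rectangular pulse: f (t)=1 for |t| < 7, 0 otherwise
F(omega)=integral from -7 to 7 of e^(-j*omega*t) dt
=2*sin(7*omega)/omega=14*sinc(7*omega/pi)

Answer: 2*sin(7*omega)/omega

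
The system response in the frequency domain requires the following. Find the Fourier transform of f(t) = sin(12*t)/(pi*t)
sin(W*t)/(pi*t)=(W/pi)*sinc(W*t/pi) is the impulse response of the ideal low-pass filter with cutoff W (here W=12).
Its Fourier transform is a rectangular function:
F(omega)=1 for |omega| < 12, 0 otherwise

Answer: rect(omega/24) [i.e., 1 for |omega| < 12, 0 otherwise]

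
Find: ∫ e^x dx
Since d/dx[e^x]=+ e^x, we get 1e^x + C

Answer: e^x + C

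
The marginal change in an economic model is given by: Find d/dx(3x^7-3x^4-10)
Power rule: d/dx(ax^n) = n·a·x^(n-1)
Term by term: 21·x^6 - 12·x^3

Answer: 21x^6 - 12x^3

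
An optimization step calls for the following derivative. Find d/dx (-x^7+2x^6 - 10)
Power rule: d/dx(ax^n) = n·a·x^(n-1)
Term by term: -7·x^6+12·x^5

Answer: -7x^6+12x^5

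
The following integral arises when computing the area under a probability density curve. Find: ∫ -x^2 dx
Using power rule: ∫ -x^2 dx=-1/3 x^3 + C=(-1/3)x^3 + C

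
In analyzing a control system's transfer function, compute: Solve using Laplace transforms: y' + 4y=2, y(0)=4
Take L of both sides: sY(s)-4+4Y(s) = 2/s
Y(s)(s+4) = 2/s+4
Y(s) = 2/(s(s+4))+4/(s+4)
Partial fractions: 2/(s(s+4)) = (1/2)/s - (1/2)/(s+4)
So Y(s) = (1/2)/s+(7/2)/(s+4)
Inverse transform (L^(-1){1/s} = 1, L^(-1){1/(s+4)} = e^(-4t)):

Answer: y(t) = 1/2+(7/2)·e^(-4t)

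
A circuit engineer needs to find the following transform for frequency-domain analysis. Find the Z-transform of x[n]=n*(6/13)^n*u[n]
Using the property Z{n * a^n * u[n]} = az/(z-a)^2
With a = 6/13: X(z) = (6/13)z/(z - 6/13)^2, |z| > 6/13

Answer: (6/13)z/(z - 6/13)^2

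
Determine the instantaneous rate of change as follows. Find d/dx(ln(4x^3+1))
Chain rule: d/dx[ln(u)]=u'/u where u=4x^3 + 1
u'=12x^2

Answer: (12x^2)/(4x^3 + 1)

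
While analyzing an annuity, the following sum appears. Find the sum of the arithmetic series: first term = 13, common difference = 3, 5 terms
Last term: a_n = 13 + (5 - 1)·3 = 25
Sum = n(a_1 + a_n)/2 = 5(13 + 25)/2 = 95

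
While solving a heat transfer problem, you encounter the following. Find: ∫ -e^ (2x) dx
Since d/dx[e^(2x)]=2e^(2x), we get -1/2 e^(2x) + C

Answer: (-1/2)e^(2x) + C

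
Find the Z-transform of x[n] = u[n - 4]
Using the time-shift property: Z{u[n-4]}=z^(-4) * z/(z-1)
=z^(-3)/(z-1)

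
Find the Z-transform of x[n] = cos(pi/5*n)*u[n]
Z{cos(w0*n)*u[n]}=z(z - cos(w0))/(z^2 - 2z*cos(w0) + 1)
With w0=pi/5: X(z)=z(z - cos(pi/5))/(z^2 - 2z*cos(pi/5) + 1)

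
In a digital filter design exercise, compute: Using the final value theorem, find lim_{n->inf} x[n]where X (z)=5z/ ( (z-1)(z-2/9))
Final value theorem: lim x[n]=lim_{z->1} (z-1) * X(z)
(z-1) * X(z)=5z/(z-2/9)
As z->1: 5/(1 - 2/9)=5/(7/9)=45/7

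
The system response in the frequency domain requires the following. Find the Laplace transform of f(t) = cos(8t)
L{cos(wt)}=s/(s² + w²)
L{cos(8t)}=s/(s² + 64)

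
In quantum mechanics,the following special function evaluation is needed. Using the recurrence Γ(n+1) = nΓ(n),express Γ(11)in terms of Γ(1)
Γ(11)=10Γ(10)=10·9Γ(9)=...=10!·Γ(1)=3628800·Γ(1)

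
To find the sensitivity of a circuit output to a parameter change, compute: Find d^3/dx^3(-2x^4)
Apply power rule 3 times:
d^1: -8x^3
d^2: -24x^2
d^3: -48x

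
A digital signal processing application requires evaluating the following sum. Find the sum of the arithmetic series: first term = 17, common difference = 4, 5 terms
Last term: a_n = 17+(5-1)·4 = 33
Sum = n(a_1+a_n)/2 = 5(17+33)/2 = 125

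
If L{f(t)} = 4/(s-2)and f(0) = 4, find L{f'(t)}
L{f'(t)} = s·F(s) - f(0) = 4s/(s-2)-4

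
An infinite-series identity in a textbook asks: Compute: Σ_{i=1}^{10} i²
Using formula: Σ i^2=n(n + 1)(2n + 1)/6=10·11·21/6=385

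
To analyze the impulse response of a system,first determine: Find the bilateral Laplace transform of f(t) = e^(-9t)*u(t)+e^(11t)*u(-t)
For e^(-9t)*u(t): L=1/(s + 9), Re(s) > -9
For e^(11t)*u(-t): L=-1/(s-11), Re(s) < 11
Combined: F(s)=1/(s + 9) - 1/(s-11), -9 < Re(s) < 11

Answer: 1/(s + 9) - 1/(s-11), ROC: -9 < Re(s) < 11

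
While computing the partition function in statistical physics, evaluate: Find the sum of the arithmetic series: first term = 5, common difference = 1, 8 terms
Last term: a_n = 5+(8-1)·1 = 12
Sum = n(a_1+a_n)/2 = 8(5+12)/2 = 68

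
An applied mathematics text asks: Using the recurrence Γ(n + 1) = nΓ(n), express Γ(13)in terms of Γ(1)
Γ(13)=12Γ(12)=12·11Γ(11)=...=12!·Γ(1)=479001600·Γ(1)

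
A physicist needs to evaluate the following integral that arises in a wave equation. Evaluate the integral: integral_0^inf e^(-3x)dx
integral_0^inf e^(-3x) dx=[-1/3 * e^(-3x)]_0^inf
=0 - (-1/3)=1/3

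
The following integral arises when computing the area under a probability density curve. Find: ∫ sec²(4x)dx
Since d/dx[tan(4x)] = 4sec²(4x), integral = tan(4x)/4+C

Answer: (1/4)tan(4x)+C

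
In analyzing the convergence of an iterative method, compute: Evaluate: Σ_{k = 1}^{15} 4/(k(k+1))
Partial fractions: 4/(k(k+1)) = 4/k - 4/(k+1)
Telescoping sum: 4(1-1/16) = 4·15/16

Answer: 15/4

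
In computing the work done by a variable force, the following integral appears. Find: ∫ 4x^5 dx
Using power rule: ∫ 4x^5 dx=4/6 x^6+C=(2/3)x^6+C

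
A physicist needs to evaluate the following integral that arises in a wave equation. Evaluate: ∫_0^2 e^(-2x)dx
Antiderivative: (1/(-2))e^(-2x)
Evaluate: (1/(-2))(e^-4 - 1)

Answer: (e^-4 - 1)/(-2)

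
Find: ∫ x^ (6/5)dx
Power rule: ∫ x^(6/5) dx = x^(11/5)/(11/5)+C

Answer: (5/11)·x^(11/5)+C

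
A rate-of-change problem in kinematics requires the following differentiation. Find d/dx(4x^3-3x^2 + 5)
Power rule: d/dx(ax^n)=n·a·x^(n-1)
Term by term: 12·x^2-6·x

Answer: 12x^2-6x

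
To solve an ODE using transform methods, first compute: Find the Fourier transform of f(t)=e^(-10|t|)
Using the standard pair: F{e^(-a|t|)} = 2a/(a^2+omega^2)
With a = 10: F(omega) = 20/(100+omega^2)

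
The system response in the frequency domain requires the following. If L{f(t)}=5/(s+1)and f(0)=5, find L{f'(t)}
L{f'(t)} = s·F(s) - f(0) = 5s/(s+1)-5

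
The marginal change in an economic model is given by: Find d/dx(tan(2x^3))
Chain rule: d/dx[tan(u)] = sec²(u)·u' where u = 2x^3
u' = 6x^2

Answer: 6x^2·sec²(2x^3)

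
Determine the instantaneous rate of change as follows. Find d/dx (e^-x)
Chain rule: d/dx[e^u]=e^u · u' where u=-x
u'=-1

Answer: -1·e^-x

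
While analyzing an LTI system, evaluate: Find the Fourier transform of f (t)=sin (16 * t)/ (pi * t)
sin(W*t)/(pi*t)=(W/pi)*sinc(W*t/pi) is the impulse response of the ideal low-pass filter with cutoff W (here W=16).
Its Fourier transform is a rectangular function:
F(omega)=1 for |omega| < 16, 0 otherwise

Answer: rect(omega/32) [i.e., 1 for |omega| < 16, 0 otherwise]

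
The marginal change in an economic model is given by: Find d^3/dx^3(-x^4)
Apply power rule 3 times:
d^1: -4x^3
d^2: -12x^2
d^3: -24x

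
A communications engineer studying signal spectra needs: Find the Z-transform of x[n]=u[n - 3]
Using the time-shift property: Z{u[n-3]} = z^(-3) * z/(z-1)
= z^(-2)/(z-1)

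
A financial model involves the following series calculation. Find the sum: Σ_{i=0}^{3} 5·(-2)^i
Geometric series: S=a(1 - r^n)/(1 - r)
a=5, r=-2, n=4
S=5(1-16)/3=-25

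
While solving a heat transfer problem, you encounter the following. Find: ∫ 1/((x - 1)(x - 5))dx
Partial fractions: 1/((x-1)(x-5))=A/(x-1) + B/(x-5)
A=-1/4, B=1/4
∫ [-1/4· 1/(x-1) + 1/4· 1/(x-5)] dx
=(1/4)[ln|x-5| - ln|x-1|] + C

Answer: (1/4)·ln|(x-5)/(x-1)| + C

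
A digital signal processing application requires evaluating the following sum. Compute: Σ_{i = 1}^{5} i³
Using formula: Σ i^3=[n(n+1)/2]²=[5·6/2]²=225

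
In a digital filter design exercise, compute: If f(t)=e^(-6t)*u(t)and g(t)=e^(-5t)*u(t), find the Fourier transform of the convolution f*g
By the convolution theorem: F{f*g}=F(omega)*G(omega)
F(omega)=1/(6+j*omega), G(omega)=1/(5+j*omega)
F{f*g}=1/((6+j*omega)(5+j*omega))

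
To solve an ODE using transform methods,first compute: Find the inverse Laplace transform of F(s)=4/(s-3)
L^(-1){4/(s-a)}=c·e^(at)
Here a=3, c=4

Answer: 4e^(3t)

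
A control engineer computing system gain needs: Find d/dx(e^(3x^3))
Chain rule: d/dx[e^u] = e^u · u' where u = 3x^3
u' = 9x^2

Answer: 9x^2·e^(3x^3)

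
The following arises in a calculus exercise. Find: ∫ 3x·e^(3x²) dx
Let u=3x², du=6x dx
∫ (1/2)e^u du=e^u/2 + C

Answer: e^(3x²)/2 + C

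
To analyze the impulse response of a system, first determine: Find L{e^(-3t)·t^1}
First shifting: L{e^(at)f(t)} = F(s-a)
L{t^1} = 1/s^2
Shift s → s+3: 1/(s+3)^2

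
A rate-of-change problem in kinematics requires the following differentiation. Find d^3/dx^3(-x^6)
Apply power rule 3 times:
d^1: -6x^5
d^2: -30x^4
d^3: -120x^3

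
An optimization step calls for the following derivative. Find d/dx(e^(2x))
Chain rule: d/dx[e^u]=e^u · u' where u=2x
u'=2

Answer: 2·e^(2x)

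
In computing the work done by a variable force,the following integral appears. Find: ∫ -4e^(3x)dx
Since d/dx[e^(3x)]=3e^(3x), we get -4/3 e^(3x) + C

Answer: (-4/3)e^(3x) + C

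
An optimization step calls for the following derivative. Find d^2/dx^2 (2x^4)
Apply power rule 2 times:
d^1: 8x^3
d^2: 24x^2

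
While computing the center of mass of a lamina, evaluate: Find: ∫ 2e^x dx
Since d/dx[e^x]=+e^x, we get 2e^x+C

Answer: 2e^x+C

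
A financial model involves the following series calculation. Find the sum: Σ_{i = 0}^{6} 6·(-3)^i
Geometric series: S=a(1 - r^n)/(1 - r)
a=6, r=-3, n=7
S=6(1 + 2187)/4=3282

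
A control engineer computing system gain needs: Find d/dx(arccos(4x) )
d/dx[arccos(u)]=-u'/√(1-u²), u=4x, u'=4

Answer: -4/√(1 - 16x²)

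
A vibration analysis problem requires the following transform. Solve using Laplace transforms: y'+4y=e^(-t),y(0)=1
Take L: sY - 1 + 4Y = 1/(s + 1)
Y(s + 4) = 1/(s + 1) + 1
Y = 1/((s + 1)(s + 4)) + 1/(s + 4)
Partial fractions: 1/((s + 1)(s + 4)) = (1/3)/(s + 1) - (1/3)/(s + 4)
So Y = (1/3)/(s + 1) + (2/3)/(s + 4)
Inverse Laplace transform (L^(-1){1/(s + 1)} = e^(-t), L^(-1){1/(s + 4)} = e^(-4t)):

Answer: y(t) = (1/3)·e^(-t) + (2/3)·e^(-4t)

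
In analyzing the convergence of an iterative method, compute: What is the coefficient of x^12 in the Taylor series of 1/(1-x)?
1/(1-x)=Σ x^n for |x|<1
All coefficients are 1

Answer: 1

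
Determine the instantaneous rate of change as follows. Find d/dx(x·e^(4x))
Product rule: (fg)' = f'g+fg'
f = x, f' = 1
g = e^(4x), g' = 4·e^(4x)

Answer: e^(4x)+4x·e^(4x)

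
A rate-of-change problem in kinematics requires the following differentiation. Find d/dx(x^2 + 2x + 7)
Power rule: d/dx(ax^n) = n·a·x^(n-1)
Term by term: 2·x+2

Answer: 2x+2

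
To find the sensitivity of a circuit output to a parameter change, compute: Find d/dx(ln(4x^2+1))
Chain rule: d/dx[ln(u)] = u'/u where u = 4x^2 + 1
u' = 8x

Answer: (8x)/(4x^2 + 1)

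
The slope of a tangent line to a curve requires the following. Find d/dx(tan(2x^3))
Chain rule: d/dx[tan(u)] = sec²(u)·u' where u = 2x^3
u' = 6x^2

Answer: 6x^2·sec²(2x^3)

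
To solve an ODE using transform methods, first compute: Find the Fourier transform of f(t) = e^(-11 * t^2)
The Fourier transform of a Gaussian e^(-a*t^2) is sqrt(pi/a)*e^(-omega^2/(4a)).
With a=11: F(omega)=sqrt(pi/11)*e^(-omega^2/44)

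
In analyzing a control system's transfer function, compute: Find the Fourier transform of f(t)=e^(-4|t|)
Using the standard pair: F{e^(-a|t|)} = 2a/(a^2 + omega^2)
With a = 4: F(omega) = 8/(16 + omega^2)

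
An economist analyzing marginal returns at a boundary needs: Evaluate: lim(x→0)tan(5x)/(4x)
tan(u) ≈ u for small u:
tan(5x)/(4x) ≈ 5x/(4x)=5/4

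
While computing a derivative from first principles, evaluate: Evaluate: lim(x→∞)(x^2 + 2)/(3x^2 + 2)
Divide numerator and denominator by x^2:
lim (1 + 2/x^2)/(3 + 2/x^2) = 1/3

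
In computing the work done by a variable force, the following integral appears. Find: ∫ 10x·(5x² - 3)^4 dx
Let u = 5x² - 3, du = 10x dx
∫ u^4 du = u^5/5 + C

Answer: (5x² - 3)^5/5 + C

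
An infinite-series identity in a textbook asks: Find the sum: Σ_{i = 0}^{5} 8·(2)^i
Geometric series: S = a(1 - r^n)/(1 - r)
a = 8, r = 2, n = 6
S = 8(1-64)/-1 = 504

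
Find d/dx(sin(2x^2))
Chain rule: d/dx[sin(u)]=cos(u)·u' where u=2x^2
u'=4x

Answer: 4x·cos(2x^2)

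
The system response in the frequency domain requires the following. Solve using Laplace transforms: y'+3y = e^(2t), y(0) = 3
Take L: sY - 3+3Y=1/(s-2)
Y(s+3)=1/(s-2)+3
Y=1/((s-2)(s+3))+3/(s+3)
Partial fractions: 1/((s-2)(s+3))=(1/5)/(s-2) - (1/5)/(s+3)
So Y=(1/5)/(s-2)+(14/5)/(s+3)
Inverse Laplace transform (L^(-1){1/(s-2)}=e^(2t), L^(-1){1/(s+3)}=e^(-3t)):

Answer: y(t)=(1/5)·e^(2t)+(14/5)·e^(-3t)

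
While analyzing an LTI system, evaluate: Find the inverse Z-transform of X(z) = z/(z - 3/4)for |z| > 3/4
Standard pair: z/(z-a) <-> a^n * u[n] for causal signals
With a = 3/4: x[n] = (3/4)^n * u[n]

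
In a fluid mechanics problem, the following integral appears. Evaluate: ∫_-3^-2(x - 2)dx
Step 1: Find antiderivative F(x) = (1/2)x^2 - 2x
Step 2: F(-2) - F(-3) = 6 - (21/2) = -9/2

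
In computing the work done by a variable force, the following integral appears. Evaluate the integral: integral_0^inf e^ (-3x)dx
integral_0^inf e^(-3x) dx=[-1/3*e^(-3x)]_0^inf
=0 - (-1/3)=1/3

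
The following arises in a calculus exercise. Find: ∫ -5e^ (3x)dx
Since d/dx[e^(3x)]=3e^(3x), we get -5/3 e^(3x)+C

Answer: (-5/3)e^(3x)+C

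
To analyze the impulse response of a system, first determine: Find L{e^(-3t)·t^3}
First shifting: L{e^(at)f(t)} = F(s-a)
L{t^3} = 6/s^4
Shift s → s+3: 6/(s+3)^4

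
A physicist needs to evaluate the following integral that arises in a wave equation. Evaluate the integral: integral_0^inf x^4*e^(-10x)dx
This is a Gamma integral. Substitute u = 10x (du = 10 dx):
integral_0^inf x^4 * e^(-10x) dx = (1/10^5) integral_0^inf u^4 * e^(-u) du
= Gamma(5)/10^5 = 4!/10^5 = 24/100000

Answer: 3/12500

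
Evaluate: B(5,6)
B(x,y)=Γ(x)Γ(y)/Γ(x + y)=(x-1)!(y-1)!/(x + y-1)!
B(5,6)=4!·5!/10!=1/1260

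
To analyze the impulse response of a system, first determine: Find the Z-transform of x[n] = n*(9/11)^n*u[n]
Using the property Z{n * a^n * u[n]}=az/(z-a)^2
With a=9/11: X(z)=(9/11)z/(z - 9/11)^2, |z| > 9/11

Answer: (9/11)z/(z - 9/11)^2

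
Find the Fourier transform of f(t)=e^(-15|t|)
Using the standard pair: F{e^(-a|t|)}=2a/(a^2 + omega^2)
With a=15: F(omega)=30/(225 + omega^2)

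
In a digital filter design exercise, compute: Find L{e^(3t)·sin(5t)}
First shifting: L{e^(at)f(t)}=F(s-a)
L{sin(5t)}=5/(s²+25)
Shift: 5/((s-3)²+25)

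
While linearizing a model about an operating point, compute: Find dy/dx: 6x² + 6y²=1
Differentiate: 12x + 12y·(dy/dx)=0
dy/dx=-12x/(12y)=-1·(x/y)

Answer: dy/dx=-1·(x/y)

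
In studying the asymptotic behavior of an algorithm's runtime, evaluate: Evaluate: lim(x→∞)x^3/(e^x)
Apply L'Hôpital 3 times (∞/∞ each time):
Eventually get 3!/(e^x) → 0

Answer: 0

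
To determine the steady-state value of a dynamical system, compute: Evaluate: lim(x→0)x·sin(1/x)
Squeeze theorem: -|x| ≤ x·sin(1/x) ≤ |x|
Since x → 0 as x → 0, by squeeze theorem the limit is 0

Answer: 0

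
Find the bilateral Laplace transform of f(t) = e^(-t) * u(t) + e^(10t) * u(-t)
For e^(-t)*u(t): L=1/(s+1), Re(s) > -1
For e^(10t)*u(-t): L=-1/(s-10), Re(s) < 10
Combined: F(s)=1/(s+1)-1/(s-10), -1 < Re(s) < 10

Answer: 1/(s+1)-1/(s-10), ROC: -1 < Re(s) < 10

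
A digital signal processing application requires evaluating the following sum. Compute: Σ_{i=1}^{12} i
Using formula: Σ i^1=n(n+1)/2=12·13/2=78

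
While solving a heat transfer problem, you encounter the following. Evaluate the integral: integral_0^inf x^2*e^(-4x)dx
This is a Gamma integral. Substitute u = 4x (du = 4 dx):
integral_0^inf x^2*e^(-4x) dx = (1/4^3) integral_0^inf u^2*e^(-u) du
= Gamma(3)/4^3 = 2!/4^3 = 2/64

Answer: 1/32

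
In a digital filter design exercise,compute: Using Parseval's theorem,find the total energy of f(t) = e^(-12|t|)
Parseval's theorem: E = integral |f(t)|^2 dt = (1/2pi) integral |F(omega)|^2 domega
E = integral_{-inf}^{inf} e^(-24|t|) dt = 2 * integral_0^inf e^(-24t) dt = 2/(2 * 12) = 1/12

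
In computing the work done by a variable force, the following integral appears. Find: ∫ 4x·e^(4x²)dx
Let u = 4x², du = 8x dx
∫ (1/2)e^u du = e^u/2+C

Answer: e^(4x²)/2+C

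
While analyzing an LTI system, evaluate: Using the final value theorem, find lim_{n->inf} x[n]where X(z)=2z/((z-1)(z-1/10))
Final value theorem: lim x[n] = lim_{z->1} (z-1) * X(z)
(z-1) * X(z) = 2z/(z-1/10)
As z->1: 2/(1-1/10) = 2/(9/10) = 20/9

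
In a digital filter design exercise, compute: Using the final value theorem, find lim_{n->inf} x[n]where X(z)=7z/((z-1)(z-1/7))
Final value theorem: lim x[n]=lim_{z->1} (z-1) * X(z)
(z-1) * X(z)=7z/(z-1/7)
As z->1: 7/(1 - 1/7)=7/(6/7)=49/6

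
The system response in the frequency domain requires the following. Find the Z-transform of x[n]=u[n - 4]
Using the time-shift property: Z{u[n-4]} = z^(-4) * z/(z-1)
= z^(-3)/(z-1)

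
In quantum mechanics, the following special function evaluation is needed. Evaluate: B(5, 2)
B(x,y)=Γ(x)Γ(y)/Γ(x+y)=(x-1)!(y-1)!/(x+y-1)!
B(5,2)=4!·1!/6!=1/30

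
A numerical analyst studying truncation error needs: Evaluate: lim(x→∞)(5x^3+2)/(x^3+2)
Divide numerator and denominator by x^3:
lim (5 + 2/x^3)/(1 + 2/x^3) = 5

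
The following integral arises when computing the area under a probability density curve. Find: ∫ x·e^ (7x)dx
Integration by parts: u=x, dv=e^(7x) dx
du=dx, v=e^(7x)/7
=x·e^(7x)/7 - ∫ e^(7x)/7 dx
=x·e^(7x)/7 - e^(7x)/49 + C

Answer: e^(7x)(x/7 - 1/49) + C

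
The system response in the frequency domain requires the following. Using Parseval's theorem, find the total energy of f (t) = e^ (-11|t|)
Parseval's theorem: E=integral |f(t)|^2 dt=(1/2pi) integral |F(omega)|^2 domega
E=integral_{-inf}^{inf} e^(-22|t|) dt=2 * integral_0^inf e^(-22t) dt=2/(2 * 11)=1/11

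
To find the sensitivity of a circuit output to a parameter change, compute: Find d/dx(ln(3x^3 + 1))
Chain rule: d/dx[ln(u)] = u'/u where u = 3x^3+1
u' = 9x^2

Answer: (9x^2)/(3x^3+1)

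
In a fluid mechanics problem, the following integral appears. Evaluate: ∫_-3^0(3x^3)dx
Step 1: Find antiderivative F(x)=(3/4)x^4
Step 2: F(0) - F(-3)=0 - (243/4)=-243/4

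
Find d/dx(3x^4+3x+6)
Power rule: d/dx(ax^n) = n·a·x^(n-1)
Term by term: 12·x^3 + 3

Answer: 12x^3 + 3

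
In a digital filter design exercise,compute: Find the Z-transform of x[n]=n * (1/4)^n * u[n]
Using the property Z{n * a^n * u[n]}=az/(z-a)^2
With a=1/4: X(z)=(1/4)z/(z - 1/4)^2, |z| > 1/4

Answer: (1/4)z/(z - 1/4)^2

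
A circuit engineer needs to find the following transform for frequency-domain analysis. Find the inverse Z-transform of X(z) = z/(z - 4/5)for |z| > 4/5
Standard pair: z/(z-a) <-> a^n*u[n] for causal signals
With a = 4/5: x[n] = (4/5)^n*u[n]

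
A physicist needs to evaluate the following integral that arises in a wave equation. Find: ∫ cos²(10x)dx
Using identity cos²(u)=(1+cos(2u))/2:
∫ (1+cos(20x))/2 dx=x/2+sin(20x)/40+C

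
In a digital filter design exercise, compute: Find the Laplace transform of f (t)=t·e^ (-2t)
L{t·e^(at)} = 1/(s-a)²
L{t·e^(-2t)} = 1/(s+2)²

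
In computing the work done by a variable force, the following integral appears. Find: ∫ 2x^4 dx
Using power rule: ∫ 2x^4 dx=2/5 x^5+C=(2/5)x^5+C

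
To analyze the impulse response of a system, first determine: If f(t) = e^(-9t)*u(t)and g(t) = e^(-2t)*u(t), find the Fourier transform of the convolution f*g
By the convolution theorem: F{f * g}=F(omega) * G(omega)
F(omega)=1/(9 + j * omega), G(omega)=1/(2 + j * omega)
F{f * g}=1/((9 + j * omega)(2 + j * omega))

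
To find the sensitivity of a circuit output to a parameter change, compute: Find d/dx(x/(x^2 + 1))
Quotient rule: (f/g)' = (f'g - fg')/g²
f = x, f' = 1
g = x^2+1, g' = 2x

Answer: (1·(x^2+1)-2x^2)/(x^2+1)²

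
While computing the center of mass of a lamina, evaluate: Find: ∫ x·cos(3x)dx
By parts: u=x, dv=cos(3x) dx
du=dx, v=sin(3x)/3
=x·sin(3x)/3 + cos(3x)/3² + C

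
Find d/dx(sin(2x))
Chain rule: d/dx[sin(u)]=cos(u)·u' where u=2x
u'=2

Answer: 2·cos(2x)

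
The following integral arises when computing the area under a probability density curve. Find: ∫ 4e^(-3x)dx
Since d/dx[e^(-3x)] = -3e^(-3x), we get -4/3 e^(-3x) + C

Answer: (-4/3)e^(-3x) + C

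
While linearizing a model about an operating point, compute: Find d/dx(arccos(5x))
d/dx[arccos(u)] = -u'/√(1-u²), u = 5x, u' = 5

Answer: -5/√(1-25x²)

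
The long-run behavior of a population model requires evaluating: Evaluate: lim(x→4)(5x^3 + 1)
Polynomial is continuous, so substitute x=4:
5·4^3+1=321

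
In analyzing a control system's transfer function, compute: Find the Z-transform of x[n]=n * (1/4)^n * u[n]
Using the property Z{n * a^n * u[n]}=az/(z-a)^2
With a=1/4: X(z)=(1/4)z/(z - 1/4)^2, |z| > 1/4

Answer: (1/4)z/(z - 1/4)^2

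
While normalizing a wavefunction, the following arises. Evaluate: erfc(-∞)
erfc(x) = 1 - erf(x); erfc(-∞) = 1 - erf(-∞) = 1 - (-1) = 2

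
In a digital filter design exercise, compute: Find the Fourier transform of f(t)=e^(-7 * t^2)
The Fourier transform of a Gaussian e^(-a * t^2) is sqrt(pi/a) * e^(-omega^2/(4a)).
With a=7: F(omega)=sqrt(pi/7) * e^(-omega^2/28)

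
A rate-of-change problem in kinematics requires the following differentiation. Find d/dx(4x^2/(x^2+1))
Quotient rule: (f/g)' = (f'g - fg')/g²
f = 4x^2, f' = 8x
g = x^2 + 1, g' = 2x

Answer: (8x·(x^2 + 1) - 8x^3)/(x^2 + 1)²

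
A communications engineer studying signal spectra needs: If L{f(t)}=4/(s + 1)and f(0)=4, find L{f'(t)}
L{f'(t)} = s·F(s) - f(0) = 4s/(s+1)-4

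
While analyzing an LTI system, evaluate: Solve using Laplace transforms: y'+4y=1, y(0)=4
Take L of both sides: sY(s) - 4 + 4Y(s) = 1/s
Y(s)(s + 4) = 1/s + 4
Y(s) = 1/(s(s + 4)) + 4/(s + 4)
Partial fractions: 1/(s(s + 4)) = (1/4)/s - (1/4)/(s + 4)
So Y(s) = (1/4)/s + (15/4)/(s + 4)
Inverse transform (L^(-1){1/s} = 1, L^(-1){1/(s + 4)} = e^(-4t)):

Answer: y(t) = 1/4 + (15/4)·e^(-4t)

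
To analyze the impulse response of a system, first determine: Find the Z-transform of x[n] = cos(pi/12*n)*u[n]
Z{cos(w0 * n) * u[n]} = z(z - cos(w0))/(z^2 - 2z * cos(w0) + 1)
With w0 = pi/12: X(z) = z(z - cos(pi/12))/(z^2 - 2z * cos(pi/12) + 1)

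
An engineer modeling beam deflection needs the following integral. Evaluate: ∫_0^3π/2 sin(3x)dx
Antiderivative: -cos(3x)/3
Evaluate at bounds: [-cos(3·3π/2)/3] - [-cos(3·0)/3]
=(-(0) + (1))/3=1/3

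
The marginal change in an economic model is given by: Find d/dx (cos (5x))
Chain rule: d/dx[cos(u)] = -sin(u)·u' where u = 5x
u' = 5

Answer: -5·sin(5x)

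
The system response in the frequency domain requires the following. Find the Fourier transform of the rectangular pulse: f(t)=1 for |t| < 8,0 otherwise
F(omega) = integral from -8 to 8 of e^(-j * omega * t) dt
= 2 * sin(8 * omega)/omega = 16 * sinc(8 * omega/pi)

Answer: 2 * sin(8 * omega)/omega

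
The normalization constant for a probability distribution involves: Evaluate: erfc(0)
erfc(x)=1 - erf(x); erfc(0)=1 - erf(0)=1-0=1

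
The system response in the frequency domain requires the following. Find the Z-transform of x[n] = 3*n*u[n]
Z{n*u[n]} = z/(z-1)^2
By linearity: Z{3*n*u[n]} = 3z/(z-1)^2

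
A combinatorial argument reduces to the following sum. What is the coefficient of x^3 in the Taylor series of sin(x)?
sin(x)=Σ (-1)^k x^(2k + 1)/(2k + 1)!
For x^3: (-1)^1/3!=-1/6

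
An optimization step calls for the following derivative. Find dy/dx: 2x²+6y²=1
Differentiate: 4x+12y·(dy/dx) = 0
dy/dx = -4x/(12y) = -(1/3)·(x/y)

Answer: dy/dx = -(1/3)·(x/y)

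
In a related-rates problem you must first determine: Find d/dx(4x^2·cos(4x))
Product rule: (fg)' = f'g+fg'
f = 4x^2, f' = 8x
g = cos(4x), g' = -4·sin(4x)

Answer: 8x·cos(4x)-16x^2·sin(4x)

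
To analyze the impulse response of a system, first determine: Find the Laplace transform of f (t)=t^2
L{t^n}=n!/s^(n+1)
L{t^2}=2!/s^3=2/s^3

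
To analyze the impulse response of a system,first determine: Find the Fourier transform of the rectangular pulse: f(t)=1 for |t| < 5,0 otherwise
F(omega) = integral from -5 to 5 of e^(-j * omega * t) dt
= 2 * sin(5 * omega)/omega = 10 * sinc(5 * omega/pi)

Answer: 2 * sin(5 * omega)/omega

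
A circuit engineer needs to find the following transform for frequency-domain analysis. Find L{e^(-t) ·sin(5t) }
First shifting: L{e^(at)f(t)} = F(s-a)
L{sin(5t)} = 5/(s²+25)
Shift: 5/((s+1)²+25)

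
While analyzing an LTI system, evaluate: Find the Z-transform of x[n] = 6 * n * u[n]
Z{n * u[n]}=z/(z-1)^2
By linearity: Z{6 * n * u[n]}=6z/(z-1)^2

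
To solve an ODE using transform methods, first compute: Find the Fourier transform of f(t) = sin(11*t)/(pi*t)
sin(W * t)/(pi * t)=(W/pi) * sinc(W * t/pi) is the impulse response of the ideal low-pass filter with cutoff W (here W=11).
Its Fourier transform is a rectangular function:
F(omega)=1 for |omega| < 11, 0 otherwise

Answer: rect(omega/22) [i.e., 1 for |omega| < 11, 0 otherwise]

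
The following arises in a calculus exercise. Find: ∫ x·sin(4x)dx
By parts: u = x, dv = sin(4x) dx
du = dx, v = -cos(4x)/4
= -x·cos(4x)/4+sin(4x)/4²+C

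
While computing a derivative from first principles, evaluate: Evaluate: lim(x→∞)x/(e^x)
Apply L'Hôpital 1 times (∞/∞ each time):
Eventually get 1!/(e^x) → 0

Answer: 0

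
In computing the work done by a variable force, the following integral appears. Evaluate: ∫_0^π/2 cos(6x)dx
Antiderivative: sin(6x)/6
Evaluate at bounds: [sin(6·π/2)/6] - [sin(6·0)/6]
=((0) - (0))/6=0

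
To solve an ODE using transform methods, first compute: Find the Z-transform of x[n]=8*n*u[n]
Z{n*u[n]} = z/(z-1)^2
By linearity: Z{8*n*u[n]} = 8z/(z-1)^2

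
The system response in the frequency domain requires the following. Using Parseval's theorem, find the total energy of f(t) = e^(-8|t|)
Parseval's theorem: E = integral |f(t)|^2 dt = (1/2pi) integral |F(omega)|^2 domega
E = integral_{-inf}^{inf} e^(-16|t|) dt = 2*integral_0^inf e^(-16t) dt = 2/(2*8) = 1/8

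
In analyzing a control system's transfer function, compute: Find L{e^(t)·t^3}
First shifting: L{e^(at)f(t)} = F(s-a)
L{t^3} = 6/s^4
Shift s → s-1: 6/(s-1)^4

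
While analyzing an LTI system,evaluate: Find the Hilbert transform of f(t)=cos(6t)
The Hilbert transform shifts each frequency component by -pi/2.
H{cos(wt)}=sin(wt)
With w=6: H{cos(6t)}=sin(6t)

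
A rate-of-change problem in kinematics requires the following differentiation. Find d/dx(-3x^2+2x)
Power rule: d/dx(ax^n) = n·a·x^(n-1)
Term by term: -6·x + 2

Answer: -6x + 2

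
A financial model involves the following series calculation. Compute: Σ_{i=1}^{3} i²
Using formula: Σ i^2=n(n + 1)(2n + 1)/6=3·4·7/6=14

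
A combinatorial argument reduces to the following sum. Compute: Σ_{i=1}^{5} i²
Using formula: Σ i^2 = n(n + 1)(2n + 1)/6 = 5·6·11/6 = 55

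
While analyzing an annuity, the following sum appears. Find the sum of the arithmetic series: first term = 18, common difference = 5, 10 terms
Last term: a_n=18 + (10 - 1)·5=63
Sum=n(a_1 + a_n)/2=10(18 + 63)/2=405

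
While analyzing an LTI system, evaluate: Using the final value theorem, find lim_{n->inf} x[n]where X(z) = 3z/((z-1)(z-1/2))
Final value theorem: lim x[n]=lim_{z->1} (z-1)*X(z)
(z-1)*X(z)=3z/(z-1/2)
As z->1: 3/(1 - 1/2)=3/(1/2)=6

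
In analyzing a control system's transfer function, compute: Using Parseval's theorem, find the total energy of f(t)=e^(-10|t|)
Parseval's theorem: E=integral |f(t)|^2 dt=(1/2pi) integral |F(omega)|^2 domega
E=integral_{-inf}^{inf} e^(-20|t|) dt=2 * integral_0^inf e^(-20t) dt=2/(2 * 10)=1/10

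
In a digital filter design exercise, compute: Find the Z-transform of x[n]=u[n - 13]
Using the time-shift property: Z{u[n-13]} = z^(-13) * z/(z-1)
= z^(-12)/(z-1)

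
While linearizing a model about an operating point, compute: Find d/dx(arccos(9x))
d/dx[arccos(u)]=-u'/√(1-u²), u=9x, u'=9

Answer: -9/√(1-81x²)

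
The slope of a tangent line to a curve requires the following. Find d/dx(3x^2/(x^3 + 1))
Quotient rule: (f/g)'=(f'g - fg')/g²
f=3x^2, f'=6x
g=x^3 + 1, g'=3x^2

Answer: (6x·(x^3 + 1) - 9x^4)/(x^3 + 1)²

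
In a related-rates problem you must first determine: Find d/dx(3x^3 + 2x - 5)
Power rule: d/dx(ax^n)=n·a·x^(n-1)
Term by term: 9·x^2+2

Answer: 9x^2+2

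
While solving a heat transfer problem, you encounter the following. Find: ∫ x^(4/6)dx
Power rule: ∫ x^(2/3) dx = x^(5/3)/(5/3) + C

Answer: (3/5)·x^(5/3) + C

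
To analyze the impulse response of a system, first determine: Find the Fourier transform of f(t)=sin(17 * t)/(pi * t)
sin(W*t)/(pi*t)=(W/pi)*sinc(W*t/pi) is the impulse response of the ideal low-pass filter with cutoff W (here W=17).
Its Fourier transform is a rectangular function:
F(omega)=1 for |omega| < 17, 0 otherwise

Answer: rect(omega/34) [i.e., 1 for |omega| < 17, 0 otherwise]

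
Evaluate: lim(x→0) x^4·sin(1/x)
Squeeze theorem: -|x^4| ≤ x^4·sin(1/x) ≤ |x^4|
Since x^4 → 0 as x → 0, by squeeze theorem the limit is 0

Answer: 0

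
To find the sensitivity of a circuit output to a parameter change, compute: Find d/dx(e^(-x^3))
Chain rule: d/dx[e^u]=e^u · u' where u=-x^3
u'=-3x^2

Answer: -3x^2·e^(-x^3)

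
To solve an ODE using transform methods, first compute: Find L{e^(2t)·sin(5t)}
First shifting: L{e^(at)f(t)} = F(s-a)
L{sin(5t)} = 5/(s²+25)
Shift: 5/((s-2)²+25)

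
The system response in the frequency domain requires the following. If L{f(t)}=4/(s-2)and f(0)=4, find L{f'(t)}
L{f'(t)} = s·F(s) - f(0) = 4s/(s-2)-4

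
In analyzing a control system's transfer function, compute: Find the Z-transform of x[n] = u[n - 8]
Using the time-shift property: Z{u[n-8]}=z^(-8)*z/(z-1)
=z^(-7)/(z-1)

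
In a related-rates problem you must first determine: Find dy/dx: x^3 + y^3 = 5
Differentiate: 3x^2 + 3y^2·(dy/dx)=0
dy/dx=-3x^2/(3y^2)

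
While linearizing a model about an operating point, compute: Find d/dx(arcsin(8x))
d/dx[arcsin(u)]=u'/√(1-u²), u=8x, u'=8

Answer: 8/√(1-64x²)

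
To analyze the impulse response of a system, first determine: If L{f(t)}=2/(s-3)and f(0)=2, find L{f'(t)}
L{f'(t)} = s·F(s) - f(0) = 2s/(s-3)-2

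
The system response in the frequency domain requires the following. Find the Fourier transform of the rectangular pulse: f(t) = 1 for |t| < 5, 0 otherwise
F(omega) = integral from -5 to 5 of e^(-j*omega*t) dt
= 2*sin(5*omega)/omega = 10*sinc(5*omega/pi)

Answer: 2*sin(5*omega)/omega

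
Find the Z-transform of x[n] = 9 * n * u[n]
Z{n * u[n]} = z/(z-1)^2
By linearity: Z{9 * n * u[n]} = 9z/(z-1)^2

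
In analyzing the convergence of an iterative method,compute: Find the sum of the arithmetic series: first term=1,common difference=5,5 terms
Last term: a_n=1+(5-1)·5=21
Sum=n(a_1+a_n)/2=5(1+21)/2=55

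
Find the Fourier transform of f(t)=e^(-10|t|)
Using the standard pair: F{e^(-a|t|)} = 2a/(a^2+omega^2)
With a = 10: F(omega) = 20/(100+omega^2)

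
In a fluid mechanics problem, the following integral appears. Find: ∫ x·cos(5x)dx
By parts: u = x, dv = cos(5x) dx
du = dx, v = sin(5x)/5
= x·sin(5x)/5 + cos(5x)/5² + C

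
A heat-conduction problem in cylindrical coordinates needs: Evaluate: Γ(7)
Γ(n) = (n-1)! for positive integers
Γ(7) = 6! = 720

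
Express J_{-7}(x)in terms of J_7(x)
For integer n: J_{-n}(x)=(-1)^n J_n(x)
With n=7: J_{-7}(x)=(-1)^7 J_7(x)=-J_7(x)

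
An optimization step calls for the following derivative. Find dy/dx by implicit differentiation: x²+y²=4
Differentiate both sides: 2x+2y·(dy/dx)=0
Solve: dy/dx=-2x/(2y)=-x/y

Answer: dy/dx=-x/y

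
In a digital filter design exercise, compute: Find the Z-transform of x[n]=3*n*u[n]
Z{n*u[n]}=z/(z-1)^2
By linearity: Z{3*n*u[n]}=3z/(z-1)^2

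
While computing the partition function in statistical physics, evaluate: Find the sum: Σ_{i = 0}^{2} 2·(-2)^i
Geometric series: S=a(1 - r^n)/(1 - r)
a=2, r=-2, n=3
S=2(1 + 8)/3=6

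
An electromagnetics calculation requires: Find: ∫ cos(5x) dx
Using substitution u=5x: ∫ cos(u) du/5=sin(u)/5+C

Answer: (1/5)sin(5x)+C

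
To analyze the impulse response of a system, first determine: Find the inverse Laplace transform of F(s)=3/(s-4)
L^(-1){3/(s-a)} = c·e^(at)
Here a = 4, c = 3

Answer: 3e^(4t)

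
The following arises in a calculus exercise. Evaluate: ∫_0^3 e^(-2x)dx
Antiderivative: (1/(-2))e^(-2x)
Evaluate: (1/(-2))(e^-6 - 1)

Answer: (e^-6 - 1)/(-2)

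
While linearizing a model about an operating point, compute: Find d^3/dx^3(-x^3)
Apply power rule 3 times:
d^1: -3x^2
d^2: -6x
d^3: -6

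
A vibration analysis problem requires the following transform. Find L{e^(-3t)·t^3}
First shifting: L{e^(at)f(t)}=F(s-a)
L{t^3}=6/s^4
Shift s → s+3: 6/(s+3)^4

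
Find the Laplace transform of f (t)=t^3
L{t^n} = n!/s^(n + 1)
L{t^3} = 3!/s^4 = 6/s^4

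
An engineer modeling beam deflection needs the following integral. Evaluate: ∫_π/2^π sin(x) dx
Antiderivative: -cos(x)
Evaluate at bounds: [-cos(1·π)/1] - [-cos(1·π/2)/1]
=(-(-1) + (0))/1=1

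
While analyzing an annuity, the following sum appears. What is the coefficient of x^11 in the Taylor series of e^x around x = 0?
Taylor series of e^x = Σ x^n/n!
Coefficient of x^11 = 1/11! = 1/39916800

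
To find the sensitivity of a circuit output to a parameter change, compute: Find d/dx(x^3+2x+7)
Power rule: d/dx(ax^n) = n·a·x^(n-1)
Term by term: 3·x^2+2

Answer: 3x^2+2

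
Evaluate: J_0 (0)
J_0(0)=1 (Bessel function of first kind at origin)

Answer: 1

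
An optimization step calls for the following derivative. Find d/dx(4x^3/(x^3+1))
Quotient rule: (f/g)'=(f'g - fg')/g²
f=4x^3, f'=12x^2
g=x^3 + 1, g'=3x^2

Answer: (12x^2·(x^3 + 1) - 12x^5)/(x^3 + 1)²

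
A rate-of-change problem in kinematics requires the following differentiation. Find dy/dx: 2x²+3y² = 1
Differentiate: 4x + 6y·(dy/dx)=0
dy/dx=-4x/(6y)=-(2/3)·(x/y)

Answer: dy/dx=-(2/3)·(x/y)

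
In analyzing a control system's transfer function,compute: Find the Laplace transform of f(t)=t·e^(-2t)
L{t·e^(at)} = 1/(s-a)²
L{t·e^(-2t)} = 1/(s+2)²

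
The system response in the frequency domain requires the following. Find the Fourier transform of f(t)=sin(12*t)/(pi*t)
sin(W*t)/(pi*t) = (W/pi)*sinc(W*t/pi) is the impulse response of the ideal low-pass filter with cutoff W (here W = 12).
Its Fourier transform is a rectangular function:
F(omega) = 1 for |omega| < 12, 0 otherwise

Answer: rect(omega/24) [i.e., 1 for |omega| < 12, 0 otherwise]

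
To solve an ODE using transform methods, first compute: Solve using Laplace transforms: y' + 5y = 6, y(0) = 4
Take L of both sides: sY(s)-4+5Y(s) = 6/s
Y(s)(s+5) = 6/s+4
Y(s) = 6/(s(s+5))+4/(s+5)
Partial fractions: 6/(s(s+5)) = (6/5)/s - (6/5)/(s+5)
So Y(s) = (6/5)/s+(14/5)/(s+5)
Inverse transform (L^(-1){1/s} = 1, L^(-1){1/(s+5)} = e^(-5t)):

Answer: y(t) = 6/5+(14/5)·e^(-5t)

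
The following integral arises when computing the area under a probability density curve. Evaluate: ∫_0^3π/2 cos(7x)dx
Antiderivative: sin(7x)/7
Evaluate at bounds: [sin(7·3π/2)/7] - [sin(7·0)/7]
=((1) - (0))/7=1/7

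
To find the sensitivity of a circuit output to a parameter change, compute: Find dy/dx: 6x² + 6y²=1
Differentiate: 12x + 12y·(dy/dx)=0
dy/dx=-12x/(12y)=-1·(x/y)

Answer: dy/dx=-1·(x/y)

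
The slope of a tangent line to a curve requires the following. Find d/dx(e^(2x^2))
Chain rule: d/dx[e^u] = e^u · u' where u = 2x^2
u' = 4x

Answer: 4x·e^(2x^2)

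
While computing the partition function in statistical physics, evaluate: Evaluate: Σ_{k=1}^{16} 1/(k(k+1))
Partial fractions: 1/(k(k + 1)) = 1/k - 1/(k + 1)
Telescoping sum: 1(1 - 1/17) = 1·16/17

Answer: 16/17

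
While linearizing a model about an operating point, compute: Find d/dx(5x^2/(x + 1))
Quotient rule: (f/g)' = (f'g - fg')/g²
f = 5x^2, f' = 10x
g = x + 1, g' = 1

Answer: (10x·(x + 1) - 5x^2)/(x + 1)²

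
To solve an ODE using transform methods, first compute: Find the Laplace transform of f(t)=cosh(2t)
L{cosh(at)} = s/(s²-a²)
L{cosh(2t)} = s/(s²-4)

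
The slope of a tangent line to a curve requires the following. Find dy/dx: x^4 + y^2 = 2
Differentiate: 4x^3 + 2y·(dy/dx) = 0
dy/dx = -4x^3/(2y)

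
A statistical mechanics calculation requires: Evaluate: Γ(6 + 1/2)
Γ(n+1/2)=(2n)!√π/(4^n·n!)
=479001600√π/(4096·720)=(10395/64)·√π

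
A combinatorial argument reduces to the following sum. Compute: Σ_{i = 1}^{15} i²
Using formula: Σ i^2=n(n + 1)(2n + 1)/6=15·16·31/6=1240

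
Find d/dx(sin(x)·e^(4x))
Product rule: (fg)' = f'g+fg'
f = sin(x), f' = cos(x)
g = e^(4x), g' = 4·e^(4x)

Answer: cos(x)·e^(4x)+4·sin(x)·e^(4x)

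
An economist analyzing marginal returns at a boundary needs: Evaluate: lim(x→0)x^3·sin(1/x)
Squeeze theorem: -|x^3| ≤ x^3·sin(1/x) ≤ |x^3|
Since x^3 → 0 as x → 0, by squeeze theorem the limit is 0

Answer: 0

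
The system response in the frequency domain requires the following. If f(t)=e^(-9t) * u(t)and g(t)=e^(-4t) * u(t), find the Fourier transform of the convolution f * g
By the convolution theorem: F{f * g}=F(omega) * G(omega)
F(omega)=1/(9 + j * omega), G(omega)=1/(4 + j * omega)
F{f * g}=1/((9 + j * omega)(4 + j * omega))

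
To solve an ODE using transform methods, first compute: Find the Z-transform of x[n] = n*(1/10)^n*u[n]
Using the property Z{n * a^n * u[n]} = az/(z-a)^2
With a = 1/10: X(z) = (1/10)z/(z - 1/10)^2, |z| > 1/10

Answer: (1/10)z/(z - 1/10)^2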